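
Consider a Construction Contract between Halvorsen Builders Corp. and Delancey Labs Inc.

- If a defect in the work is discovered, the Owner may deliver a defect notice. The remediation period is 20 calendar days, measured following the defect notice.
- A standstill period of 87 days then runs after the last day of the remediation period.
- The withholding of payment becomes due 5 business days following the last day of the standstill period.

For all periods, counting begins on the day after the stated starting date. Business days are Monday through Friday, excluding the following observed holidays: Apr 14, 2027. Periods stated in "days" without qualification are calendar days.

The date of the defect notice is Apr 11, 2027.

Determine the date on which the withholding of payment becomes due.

Aug 3, 2027

The last day of the remediation period: 20 calendar days after Apr 11, 2027 is May 1, 2027.
Adding 87 calendar days to May 1, 2027 gives Jul 27, 2027, which is the last day of the standstill period.
The date on which the withholding of payment becomes due: 5 business days after Tuesday, Jul 27, 2027, skipping weekends — Jul 28, Jul 29, Jul 30, Aug 2, Aug 3 — lands on Tuesday, Aug 3, 2027.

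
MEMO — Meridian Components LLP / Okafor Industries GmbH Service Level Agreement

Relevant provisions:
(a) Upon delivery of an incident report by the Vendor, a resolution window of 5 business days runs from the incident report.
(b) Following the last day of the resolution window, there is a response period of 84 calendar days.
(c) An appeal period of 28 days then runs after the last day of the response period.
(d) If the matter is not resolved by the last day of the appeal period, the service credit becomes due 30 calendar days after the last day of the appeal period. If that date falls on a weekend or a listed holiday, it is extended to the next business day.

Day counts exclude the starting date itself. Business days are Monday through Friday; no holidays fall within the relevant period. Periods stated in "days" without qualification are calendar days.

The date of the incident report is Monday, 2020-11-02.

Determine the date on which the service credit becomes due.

The last day of the resolution window: 5 business days after Monday, 2020-11-02, skipping weekends — Nov 3, Nov 4, Nov 5, Nov 6, Nov 9 — lands on Monday, 2020-11-09.
Adding 84 calendar days to 2020-11-09 gives 2021-02-01, which is the last day of the response period.
The last day of the appeal period: 2021-02-01 + 28 days = 2021-03-01.
The date on which the service credit becomes due: 2021-03-01 + 30 days = 2021-03-31. 2021-03-31 is a Wednesday, so no roll-forward applies.

2021-03-31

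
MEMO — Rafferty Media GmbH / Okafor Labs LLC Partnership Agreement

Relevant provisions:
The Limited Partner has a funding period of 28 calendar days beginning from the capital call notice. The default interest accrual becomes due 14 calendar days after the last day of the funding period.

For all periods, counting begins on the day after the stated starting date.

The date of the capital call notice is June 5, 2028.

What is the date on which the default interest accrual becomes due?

July 17, 2028

The last day of the funding period: 28 calendar days after June 5, 2028 is July 3, 2028.
The date on which the default interest accrual becomes due: 14 calendar days after July 3, 2028 is July 17, 2028.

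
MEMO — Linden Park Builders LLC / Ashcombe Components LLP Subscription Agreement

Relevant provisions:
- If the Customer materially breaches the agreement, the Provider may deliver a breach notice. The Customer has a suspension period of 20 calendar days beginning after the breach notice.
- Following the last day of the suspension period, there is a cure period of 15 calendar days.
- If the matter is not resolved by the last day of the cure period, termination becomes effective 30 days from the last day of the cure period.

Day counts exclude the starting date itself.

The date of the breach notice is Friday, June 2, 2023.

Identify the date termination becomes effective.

Adding 20 calendar days to June 2, 2023 gives June 22, 2023, which is the last day of the suspension period.
The last day of the cure period: June 22, 2023 + 15 days = July 7, 2023.
The date termination becomes effective: July 7, 2023 + 30 days = August 6, 2023.

August 6, 2023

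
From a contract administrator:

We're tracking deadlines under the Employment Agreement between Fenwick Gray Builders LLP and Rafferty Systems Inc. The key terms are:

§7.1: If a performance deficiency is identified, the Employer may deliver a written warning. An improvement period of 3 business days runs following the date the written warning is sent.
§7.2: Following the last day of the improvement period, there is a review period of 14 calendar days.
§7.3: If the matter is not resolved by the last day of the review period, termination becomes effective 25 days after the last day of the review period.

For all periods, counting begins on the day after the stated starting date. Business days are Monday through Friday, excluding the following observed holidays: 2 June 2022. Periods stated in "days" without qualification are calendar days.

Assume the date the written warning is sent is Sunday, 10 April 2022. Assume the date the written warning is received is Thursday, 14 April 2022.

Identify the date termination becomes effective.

The last day of the improvement period: counting 3 business days from Sunday, 10 April 2022 (Apr 11, Apr 12, Apr 13, skipping weekends) reaches Wednesday, 13 April 2022.
The last day of the review period: 14 calendar days after 13 April 2022 is 27 April 2022.
The date termination becomes effective: 27 April 2022 + 25 days = 22 May 2022.

22 May 2022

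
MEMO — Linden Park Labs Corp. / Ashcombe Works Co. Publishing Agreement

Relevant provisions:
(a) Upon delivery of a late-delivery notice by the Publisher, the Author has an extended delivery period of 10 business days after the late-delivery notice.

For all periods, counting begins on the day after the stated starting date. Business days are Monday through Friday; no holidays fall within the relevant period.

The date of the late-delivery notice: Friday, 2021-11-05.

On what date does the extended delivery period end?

From Friday, 2021-11-05, 10 business days (Nov 8, Nov 9, Nov 10, Nov 11, Nov 12, Nov 15, Nov 16, Nov 17, Nov 18, Nov 19, skipping weekends) brings us to Friday, 2021-11-19, which is the last day of the extended delivery period.

2021-11-19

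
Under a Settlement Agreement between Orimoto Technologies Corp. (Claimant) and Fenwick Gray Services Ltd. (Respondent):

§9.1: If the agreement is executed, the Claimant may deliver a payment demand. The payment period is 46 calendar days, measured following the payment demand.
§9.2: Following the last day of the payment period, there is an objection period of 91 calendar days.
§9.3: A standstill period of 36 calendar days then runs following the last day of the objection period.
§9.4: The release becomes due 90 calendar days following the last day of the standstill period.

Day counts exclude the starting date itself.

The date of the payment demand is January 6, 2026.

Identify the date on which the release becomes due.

September 26, 2026

Adding 46 calendar days to January 6, 2026 gives February 21, 2026, which is the last day of the payment period.
The last day of the objection period: February 21, 2026 + 91 days = May 23, 2026.
The last day of the standstill period: 36 calendar days after May 23, 2026 is June 28, 2026.
Adding 90 calendar days to June 28, 2026 gives September 26, 2026, which is the date on which the release becomes due.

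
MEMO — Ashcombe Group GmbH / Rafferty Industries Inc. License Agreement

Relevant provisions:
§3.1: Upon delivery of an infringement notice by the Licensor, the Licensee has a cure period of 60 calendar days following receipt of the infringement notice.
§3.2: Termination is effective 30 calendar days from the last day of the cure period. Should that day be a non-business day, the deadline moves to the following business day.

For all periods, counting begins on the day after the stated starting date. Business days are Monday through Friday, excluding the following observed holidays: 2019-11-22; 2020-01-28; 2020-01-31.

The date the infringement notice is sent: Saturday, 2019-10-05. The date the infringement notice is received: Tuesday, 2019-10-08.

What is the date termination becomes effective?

The last day of the cure period: 2019-10-08 + 60 days = 2019-12-07.
The date termination becomes effective: 2019-12-07 + 30 days = 2020-01-06. 2020-01-06 is a Monday and is not a listed holiday, so no roll-forward applies.

2020-01-06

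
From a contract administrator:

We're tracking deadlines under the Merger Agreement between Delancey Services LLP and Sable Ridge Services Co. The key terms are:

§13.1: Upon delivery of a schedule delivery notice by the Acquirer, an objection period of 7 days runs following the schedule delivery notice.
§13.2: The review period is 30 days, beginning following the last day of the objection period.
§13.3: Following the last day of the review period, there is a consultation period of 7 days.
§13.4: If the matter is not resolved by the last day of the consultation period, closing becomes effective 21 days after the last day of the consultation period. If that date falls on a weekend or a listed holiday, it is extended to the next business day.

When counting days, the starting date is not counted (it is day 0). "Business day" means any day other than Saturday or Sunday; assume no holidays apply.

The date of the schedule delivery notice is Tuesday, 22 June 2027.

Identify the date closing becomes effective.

The last day of the objection period: 7 calendar days after 22 June 2027 is 29 June 2027.
Adding 30 calendar days to 29 June 2027 gives 29 July 2027, which is the last day of the review period.
The last day of the consultation period: 29 July 2027 + 7 days = 5 August 2027.
The date closing becomes effective: 21 calendar days after 5 August 2027 is 26 August 2027. 26 August 2027 is a Thursday, so no roll-forward applies.

26 August 2027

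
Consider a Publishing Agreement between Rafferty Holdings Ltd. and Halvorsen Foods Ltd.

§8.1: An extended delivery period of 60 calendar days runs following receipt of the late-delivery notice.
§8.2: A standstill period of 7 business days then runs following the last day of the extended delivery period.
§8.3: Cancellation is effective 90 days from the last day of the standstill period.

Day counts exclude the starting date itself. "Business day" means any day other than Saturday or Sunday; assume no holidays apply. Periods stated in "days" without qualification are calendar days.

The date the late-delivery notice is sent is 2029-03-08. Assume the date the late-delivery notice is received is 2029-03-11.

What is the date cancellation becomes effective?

2029-08-19

The last day of the extended delivery period: 60 calendar days after 2029-03-11 is 2029-05-10.
The last day of the standstill period: counting 7 business days from Thursday, 2029-05-10 (May 11, May 14, May 15, May 16, May 17, May 18, May 21, skipping weekends) reaches Monday, 2029-05-21.
The date cancellation becomes effective: 2029-05-21 + 90 days = 2029-08-19.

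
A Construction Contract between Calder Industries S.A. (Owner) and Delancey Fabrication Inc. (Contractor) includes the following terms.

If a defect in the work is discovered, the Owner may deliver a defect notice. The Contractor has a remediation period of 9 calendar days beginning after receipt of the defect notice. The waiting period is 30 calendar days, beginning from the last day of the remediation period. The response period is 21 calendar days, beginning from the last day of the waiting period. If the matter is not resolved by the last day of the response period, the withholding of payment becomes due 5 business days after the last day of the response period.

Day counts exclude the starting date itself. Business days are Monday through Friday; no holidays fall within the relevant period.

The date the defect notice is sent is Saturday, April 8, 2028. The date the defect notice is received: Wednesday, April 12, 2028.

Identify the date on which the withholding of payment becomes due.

The last day of the remediation period: 9 calendar days after April 12, 2028 is April 21, 2028.
The last day of the waiting period: 30 calendar days after April 21, 2028 is May 21, 2028.
Adding 21 calendar days to May 21, 2028 gives June 11, 2028, which is the last day of the response period.
The date on which the withholding of payment becomes due: 5 business days after Sunday, June 11, 2028, skipping weekends — Jun 12, Jun 13, Jun 14, Jun 15, Jun 16 — lands on Friday, June 16, 2028.

June 16, 2028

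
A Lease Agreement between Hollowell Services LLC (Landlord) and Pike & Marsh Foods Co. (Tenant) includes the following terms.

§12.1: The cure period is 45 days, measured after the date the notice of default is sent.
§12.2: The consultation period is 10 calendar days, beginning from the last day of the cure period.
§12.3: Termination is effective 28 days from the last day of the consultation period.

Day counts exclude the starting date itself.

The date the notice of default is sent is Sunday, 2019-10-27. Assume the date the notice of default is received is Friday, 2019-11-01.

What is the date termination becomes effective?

The last day of the cure period: 45 calendar days after 2019-10-27 is 2019-12-11.
Adding 10 calendar days to 2019-12-11 gives 2019-12-21, which is the last day of the consultation period.
The date termination becomes effective: 2019-12-21 + 28 days = 2020-01-18.

2020-01-18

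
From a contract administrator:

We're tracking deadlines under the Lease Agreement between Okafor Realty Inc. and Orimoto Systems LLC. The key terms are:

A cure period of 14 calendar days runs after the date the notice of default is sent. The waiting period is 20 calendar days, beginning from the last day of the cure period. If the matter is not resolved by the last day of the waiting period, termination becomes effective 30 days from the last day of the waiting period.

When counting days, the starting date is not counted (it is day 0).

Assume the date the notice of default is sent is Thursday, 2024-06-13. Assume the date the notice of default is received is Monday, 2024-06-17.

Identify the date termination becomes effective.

2024-08-16

Adding 14 calendar days to 2024-06-13 gives 2024-06-27, which is the last day of the cure period.
The last day of the waiting period: 20 calendar days after 2024-06-27 is 2024-07-17.
The date termination becomes effective: 2024-07-17 + 30 days = 2024-08-16.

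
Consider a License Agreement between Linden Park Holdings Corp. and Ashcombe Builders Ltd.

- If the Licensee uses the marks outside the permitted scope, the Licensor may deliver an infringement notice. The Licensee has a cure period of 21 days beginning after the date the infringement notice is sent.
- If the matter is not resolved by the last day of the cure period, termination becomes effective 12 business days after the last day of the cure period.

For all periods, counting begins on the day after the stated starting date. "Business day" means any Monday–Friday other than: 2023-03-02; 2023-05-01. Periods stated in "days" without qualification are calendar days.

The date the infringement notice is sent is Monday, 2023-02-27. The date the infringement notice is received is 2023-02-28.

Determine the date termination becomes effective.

2023-04-05

Adding 21 calendar days to 2023-02-27 gives 2023-03-20, which is the last day of the cure period.
The date termination becomes effective: counting 12 business days from Monday, 2023-03-20 (Mar 21, Mar 22, Mar 23, Mar 24, …, Apr 3, Apr 4, Apr 5, skipping weekends) reaches Wednesday, 2023-04-05.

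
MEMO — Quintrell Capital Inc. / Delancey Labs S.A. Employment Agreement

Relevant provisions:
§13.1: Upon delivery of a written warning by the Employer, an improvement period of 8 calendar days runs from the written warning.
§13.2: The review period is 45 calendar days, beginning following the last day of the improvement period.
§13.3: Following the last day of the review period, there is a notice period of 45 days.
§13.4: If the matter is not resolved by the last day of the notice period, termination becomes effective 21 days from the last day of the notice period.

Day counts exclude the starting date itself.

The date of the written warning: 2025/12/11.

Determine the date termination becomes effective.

2026/04/09

The last day of the improvement period: 2025/12/11 + 8 days = 2025/12/19.
Adding 45 calendar days to 2025/12/19 gives 2026/02/02, which is the last day of the review period.
Adding 45 calendar days to 2026/02/02 gives 2026/03/19, which is the last day of the notice period.
The date termination becomes effective: 21 calendar days after 2026/03/19 is 2026/04/09.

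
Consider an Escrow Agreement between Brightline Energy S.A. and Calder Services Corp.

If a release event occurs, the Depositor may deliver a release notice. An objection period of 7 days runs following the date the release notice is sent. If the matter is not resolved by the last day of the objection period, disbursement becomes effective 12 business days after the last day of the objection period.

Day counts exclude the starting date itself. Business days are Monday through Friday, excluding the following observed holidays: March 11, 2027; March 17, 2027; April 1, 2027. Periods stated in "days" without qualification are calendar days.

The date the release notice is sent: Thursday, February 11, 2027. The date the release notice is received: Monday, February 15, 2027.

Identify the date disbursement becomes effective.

March 8, 2027

Adding 7 calendar days to February 11, 2027 gives February 18, 2027, which is the last day of the objection period.
From Thursday, February 18, 2027, 12 business days (Feb 19, Feb 22, Feb 23, Feb 24, …, Mar 4, Mar 5, Mar 8, skipping weekends) brings us to Monday, March 8, 2027, which is the date disbursement becomes effective.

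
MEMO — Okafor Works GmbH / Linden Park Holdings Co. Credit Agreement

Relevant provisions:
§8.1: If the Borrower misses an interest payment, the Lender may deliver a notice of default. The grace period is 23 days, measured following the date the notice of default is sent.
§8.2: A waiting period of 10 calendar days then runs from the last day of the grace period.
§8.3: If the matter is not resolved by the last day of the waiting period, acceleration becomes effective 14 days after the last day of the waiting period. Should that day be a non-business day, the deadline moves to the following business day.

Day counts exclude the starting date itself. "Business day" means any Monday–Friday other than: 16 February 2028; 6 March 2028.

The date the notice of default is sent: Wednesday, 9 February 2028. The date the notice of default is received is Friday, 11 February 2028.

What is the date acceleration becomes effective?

27 March 2028

The last day of the grace period: 9 February 2028 + 23 days = 3 March 2028.
The last day of the waiting period: 10 calendar days after 3 March 2028 is 13 March 2028.
The date acceleration becomes effective: 13 March 2028 + 14 days = 27 March 2028. 27 March 2028 is a Monday and is not a listed holiday, so no roll-forward applies.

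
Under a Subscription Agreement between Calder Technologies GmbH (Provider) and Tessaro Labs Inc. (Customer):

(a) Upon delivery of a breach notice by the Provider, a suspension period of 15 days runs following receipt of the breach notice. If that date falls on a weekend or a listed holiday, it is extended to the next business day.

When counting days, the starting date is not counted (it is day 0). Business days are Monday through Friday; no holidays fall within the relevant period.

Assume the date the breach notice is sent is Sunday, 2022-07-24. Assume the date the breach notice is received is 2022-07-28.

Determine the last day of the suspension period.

Adding 15 calendar days to 2022-07-28 gives 2022-08-12, which is the last day of the suspension period. 2022-08-12 is a Friday, so no roll-forward applies.

2022-08-12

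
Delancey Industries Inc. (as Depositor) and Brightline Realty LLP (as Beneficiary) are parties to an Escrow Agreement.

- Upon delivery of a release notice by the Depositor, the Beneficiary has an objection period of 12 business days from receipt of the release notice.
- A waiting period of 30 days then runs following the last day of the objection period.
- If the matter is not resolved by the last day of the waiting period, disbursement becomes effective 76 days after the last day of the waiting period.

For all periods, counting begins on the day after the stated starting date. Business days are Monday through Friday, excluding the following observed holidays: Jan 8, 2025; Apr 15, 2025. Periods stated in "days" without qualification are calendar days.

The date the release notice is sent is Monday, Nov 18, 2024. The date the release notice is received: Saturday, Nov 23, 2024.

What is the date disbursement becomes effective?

Mar 26, 2025

The last day of the objection period: 12 business days after Saturday, Nov 23, 2024, skipping weekends — Nov 25, Nov 26, Nov 27, Nov 28, …, Dec 6, Dec 9, Dec 10 — lands on Tuesday, Dec 10, 2024.
The last day of the waiting period: 30 calendar days after Dec 10, 2024 is Jan 9, 2025.
The date disbursement becomes effective: 76 calendar days after Jan 9, 2025 is Mar 26, 2025.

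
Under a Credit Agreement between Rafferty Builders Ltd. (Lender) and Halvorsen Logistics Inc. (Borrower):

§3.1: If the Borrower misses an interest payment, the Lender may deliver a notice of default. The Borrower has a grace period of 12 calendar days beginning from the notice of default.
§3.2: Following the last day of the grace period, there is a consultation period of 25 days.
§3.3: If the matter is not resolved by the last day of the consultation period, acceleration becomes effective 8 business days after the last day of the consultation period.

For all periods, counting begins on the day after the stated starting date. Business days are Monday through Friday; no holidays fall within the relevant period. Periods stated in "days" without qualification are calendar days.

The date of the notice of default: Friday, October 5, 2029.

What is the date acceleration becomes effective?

November 21, 2029

The last day of the grace period: 12 calendar days after October 5, 2029 is October 17, 2029.
The last day of the consultation period: October 17, 2029 + 25 days = November 11, 2029.
From Sunday, November 11, 2029, 8 business days (Nov 12, Nov 13, Nov 14, Nov 15, Nov 16, Nov 19, Nov 20, Nov 21, skipping weekends) brings us to Wednesday, November 21, 2029, which is the date acceleration becomes effective.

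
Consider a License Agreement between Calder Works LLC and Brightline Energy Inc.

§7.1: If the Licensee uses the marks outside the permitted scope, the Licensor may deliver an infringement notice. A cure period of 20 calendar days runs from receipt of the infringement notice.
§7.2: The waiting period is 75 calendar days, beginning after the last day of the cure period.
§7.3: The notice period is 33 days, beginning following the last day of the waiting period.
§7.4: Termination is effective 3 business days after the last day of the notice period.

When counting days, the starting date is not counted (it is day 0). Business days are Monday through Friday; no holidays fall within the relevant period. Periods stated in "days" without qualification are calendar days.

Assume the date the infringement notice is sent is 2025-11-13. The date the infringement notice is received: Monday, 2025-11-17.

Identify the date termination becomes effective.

The last day of the cure period: 2025-11-17 + 20 days = 2025-12-07.
Adding 75 calendar days to 2025-12-07 gives 2026-02-20, which is the last day of the waiting period.
The last day of the notice period: 33 calendar days after 2026-02-20 is 2026-03-25.
The date termination becomes effective: 3 business days after Wednesday, 2026-03-25, skipping weekends — Mar 26, Mar 27, Mar 30 — lands on Monday, 2026-03-30.

2026-03-30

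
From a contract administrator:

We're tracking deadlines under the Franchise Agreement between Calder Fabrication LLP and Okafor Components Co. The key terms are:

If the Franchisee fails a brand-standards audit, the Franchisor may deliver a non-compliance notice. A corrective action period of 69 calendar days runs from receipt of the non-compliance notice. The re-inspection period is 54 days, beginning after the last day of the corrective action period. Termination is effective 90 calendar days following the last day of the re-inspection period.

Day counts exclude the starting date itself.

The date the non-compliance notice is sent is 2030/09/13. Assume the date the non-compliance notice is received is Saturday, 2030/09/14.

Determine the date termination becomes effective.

2031/04/15

The last day of the corrective action period: 2030/09/14 + 69 days = 2030/11/22.
Adding 54 calendar days to 2030/11/22 gives 2031/01/15, which is the last day of the re-inspection period.
The date termination becomes effective: 2031/01/15 + 90 days = 2031/04/15.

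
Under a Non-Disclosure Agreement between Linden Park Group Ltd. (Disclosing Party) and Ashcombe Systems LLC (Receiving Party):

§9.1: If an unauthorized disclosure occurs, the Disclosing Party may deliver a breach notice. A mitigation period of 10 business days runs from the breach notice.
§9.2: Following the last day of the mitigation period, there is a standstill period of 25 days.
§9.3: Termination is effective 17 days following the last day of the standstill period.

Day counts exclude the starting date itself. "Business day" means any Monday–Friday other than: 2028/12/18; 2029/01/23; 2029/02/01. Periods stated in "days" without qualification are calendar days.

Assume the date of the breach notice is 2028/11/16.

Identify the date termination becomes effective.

2029/01/11

From Thursday, 2028/11/16, 10 business days (Nov 17, Nov 20, Nov 21, Nov 22, Nov 23, Nov 24, Nov 27, Nov 28, Nov 29, Nov 30, skipping weekends) brings us to Thursday, 2028/11/30, which is the last day of the mitigation period.
The last day of the standstill period: 2028/11/30 + 25 days = 2028/12/25.
The date termination becomes effective: 2028/12/25 + 17 days = 2029/01/11.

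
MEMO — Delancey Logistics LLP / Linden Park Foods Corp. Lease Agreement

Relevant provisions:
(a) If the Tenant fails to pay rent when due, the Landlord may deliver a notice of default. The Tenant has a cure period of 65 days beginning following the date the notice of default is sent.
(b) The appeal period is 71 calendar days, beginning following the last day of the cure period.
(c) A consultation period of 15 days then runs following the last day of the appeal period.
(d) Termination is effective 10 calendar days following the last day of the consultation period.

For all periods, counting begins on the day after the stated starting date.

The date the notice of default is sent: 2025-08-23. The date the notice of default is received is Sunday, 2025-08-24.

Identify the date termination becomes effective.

The last day of the cure period: 65 calendar days after 2025-08-23 is 2025-10-27.
The last day of the appeal period: 71 calendar days after 2025-10-27 is 2026-01-06.
The last day of the consultation period: 2026-01-06 + 15 days = 2026-01-21.
The date termination becomes effective: 10 calendar days after 2026-01-21 is 2026-01-31.

2026-01-31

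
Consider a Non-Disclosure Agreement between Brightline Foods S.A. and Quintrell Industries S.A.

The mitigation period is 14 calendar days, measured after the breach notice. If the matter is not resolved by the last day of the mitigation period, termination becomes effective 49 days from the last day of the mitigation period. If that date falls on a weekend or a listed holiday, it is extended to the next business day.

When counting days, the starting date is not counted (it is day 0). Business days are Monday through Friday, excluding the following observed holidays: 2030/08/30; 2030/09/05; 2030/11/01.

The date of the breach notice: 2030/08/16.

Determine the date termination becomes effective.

2030/10/18

The last day of the mitigation period: 2030/08/16 + 14 days = 2030/08/30.
The date termination becomes effective: 49 calendar days after 2030/08/30 is 2030/10/18. 2030/10/18 is a Friday and is not a listed holiday, so no roll-forward applies.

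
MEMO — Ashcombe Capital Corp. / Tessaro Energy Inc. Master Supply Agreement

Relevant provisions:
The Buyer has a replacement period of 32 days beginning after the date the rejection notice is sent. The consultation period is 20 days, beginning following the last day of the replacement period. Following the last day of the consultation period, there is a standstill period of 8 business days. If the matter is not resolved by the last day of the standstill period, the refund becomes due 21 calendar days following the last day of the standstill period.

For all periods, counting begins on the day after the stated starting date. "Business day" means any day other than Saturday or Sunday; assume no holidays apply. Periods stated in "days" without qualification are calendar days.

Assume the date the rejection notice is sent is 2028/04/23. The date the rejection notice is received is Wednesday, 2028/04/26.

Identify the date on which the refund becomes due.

2028/07/17

The last day of the replacement period: 32 calendar days after 2028/04/23 is 2028/05/25.
The last day of the consultation period: 20 calendar days after 2028/05/25 is 2028/06/14.
The last day of the standstill period: 8 business days after Wednesday, 2028/06/14, skipping weekends — Jun 15, Jun 16, Jun 19, Jun 20, Jun 21, Jun 22, Jun 23, Jun 26 — lands on Monday, 2028/06/26.
Adding 21 calendar days to 2028/06/26 gives 2028/07/17, which is the date on which the refund becomes due.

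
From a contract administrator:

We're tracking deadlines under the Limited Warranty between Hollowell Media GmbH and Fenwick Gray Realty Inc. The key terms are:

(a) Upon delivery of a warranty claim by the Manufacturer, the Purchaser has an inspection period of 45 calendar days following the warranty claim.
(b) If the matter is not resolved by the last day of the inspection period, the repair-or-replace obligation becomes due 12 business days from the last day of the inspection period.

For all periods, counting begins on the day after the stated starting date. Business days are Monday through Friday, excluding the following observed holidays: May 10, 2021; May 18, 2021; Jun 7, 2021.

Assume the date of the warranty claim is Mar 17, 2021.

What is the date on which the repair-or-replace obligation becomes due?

May 20, 2021

Adding 45 calendar days to Mar 17, 2021 gives May 1, 2021, which is the last day of the inspection period.
The date on which the repair-or-replace obligation becomes due: counting 12 business days from Saturday, May 1, 2021 (May 3, May 4, May 5, May 6, …, May 17, May 19, May 20, skipping weekends and the listed holidays on May 10, May 18) reaches Thursday, May 20, 2021.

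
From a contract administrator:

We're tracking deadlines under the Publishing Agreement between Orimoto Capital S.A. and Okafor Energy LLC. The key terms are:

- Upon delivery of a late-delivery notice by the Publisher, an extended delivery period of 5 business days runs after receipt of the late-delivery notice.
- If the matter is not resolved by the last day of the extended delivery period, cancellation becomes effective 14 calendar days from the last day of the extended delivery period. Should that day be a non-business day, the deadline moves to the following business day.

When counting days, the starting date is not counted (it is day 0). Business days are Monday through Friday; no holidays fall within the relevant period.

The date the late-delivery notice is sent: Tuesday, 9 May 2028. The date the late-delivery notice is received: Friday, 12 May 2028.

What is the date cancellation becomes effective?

2 June 2028

The last day of the extended delivery period: counting 5 business days from Friday, 12 May 2028 (May 15, May 16, May 17, May 18, May 19, skipping weekends) reaches Friday, 19 May 2028.
The date cancellation becomes effective: 14 calendar days after 19 May 2028 is 2 June 2028. 2 June 2028 is a Friday, so no roll-forward applies.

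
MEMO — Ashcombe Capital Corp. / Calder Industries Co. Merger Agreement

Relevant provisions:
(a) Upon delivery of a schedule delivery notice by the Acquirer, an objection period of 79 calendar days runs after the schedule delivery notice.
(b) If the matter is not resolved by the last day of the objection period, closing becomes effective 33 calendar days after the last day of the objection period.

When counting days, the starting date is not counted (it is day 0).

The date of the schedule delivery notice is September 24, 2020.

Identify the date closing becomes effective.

The last day of the objection period: 79 calendar days after September 24, 2020 is December 12, 2020.
The date closing becomes effective: December 12, 2020 + 33 days = January 14, 2021.

January 14, 2021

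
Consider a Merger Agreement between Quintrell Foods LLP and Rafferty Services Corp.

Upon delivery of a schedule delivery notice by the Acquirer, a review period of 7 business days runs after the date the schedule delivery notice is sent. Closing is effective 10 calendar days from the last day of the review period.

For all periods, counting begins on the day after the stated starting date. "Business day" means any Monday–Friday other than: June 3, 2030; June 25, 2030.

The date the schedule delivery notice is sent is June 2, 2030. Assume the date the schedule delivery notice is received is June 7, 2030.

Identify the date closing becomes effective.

June 22, 2030

The last day of the review period: 7 business days after Sunday, June 2, 2030, skipping weekends and the listed holiday on Jun 3 — Jun 4, Jun 5, Jun 6, Jun 7, Jun 10, Jun 11, Jun 12 — lands on Wednesday, June 12, 2030.
Adding 10 calendar days to June 12, 2030 gives June 22, 2030, which is the date closing becomes effective.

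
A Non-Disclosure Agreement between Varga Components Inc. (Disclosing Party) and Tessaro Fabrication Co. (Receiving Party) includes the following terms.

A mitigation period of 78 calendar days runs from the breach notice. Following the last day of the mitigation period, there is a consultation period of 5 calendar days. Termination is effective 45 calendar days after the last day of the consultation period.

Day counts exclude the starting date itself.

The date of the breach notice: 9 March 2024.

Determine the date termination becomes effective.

15 July 2024

Adding 78 calendar days to 9 March 2024 gives 26 May 2024, which is the last day of the mitigation period.
The last day of the consultation period: 26 May 2024 + 5 days = 31 May 2024.
The date termination becomes effective: 31 May 2024 + 45 days = 15 July 2024.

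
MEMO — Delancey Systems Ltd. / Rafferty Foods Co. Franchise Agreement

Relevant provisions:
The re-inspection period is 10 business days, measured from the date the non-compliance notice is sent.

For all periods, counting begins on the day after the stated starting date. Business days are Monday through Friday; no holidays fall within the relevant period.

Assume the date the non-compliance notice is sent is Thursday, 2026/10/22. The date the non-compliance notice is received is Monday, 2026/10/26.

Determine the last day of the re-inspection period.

2026/11/05

From Thursday, 2026/10/22, 10 business days (Oct 23, Oct 26, Oct 27, Oct 28, Oct 29, Oct 30, Nov 2, Nov 3, Nov 4, Nov 5, skipping weekends) brings us to Thursday, 2026/11/05, which is the last day of the re-inspection period.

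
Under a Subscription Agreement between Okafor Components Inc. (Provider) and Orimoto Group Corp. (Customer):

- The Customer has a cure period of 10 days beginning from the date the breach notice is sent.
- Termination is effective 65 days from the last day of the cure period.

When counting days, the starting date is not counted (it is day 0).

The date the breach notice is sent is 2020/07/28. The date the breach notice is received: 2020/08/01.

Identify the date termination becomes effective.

2020/10/11

Adding 10 calendar days to 2020/07/28 gives 2020/08/07, which is the last day of the cure period.
The date termination becomes effective: 2020/08/07 + 65 days = 2020/10/11.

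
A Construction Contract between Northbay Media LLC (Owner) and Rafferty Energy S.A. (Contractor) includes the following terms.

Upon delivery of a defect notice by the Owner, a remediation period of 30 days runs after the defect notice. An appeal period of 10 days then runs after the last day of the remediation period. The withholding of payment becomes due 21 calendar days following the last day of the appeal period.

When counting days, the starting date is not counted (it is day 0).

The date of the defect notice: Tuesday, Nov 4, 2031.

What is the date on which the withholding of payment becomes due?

Jan 4, 2032

Adding 30 calendar days to Nov 4, 2031 gives Dec 4, 2031, which is the last day of the remediation period.
The last day of the appeal period: 10 calendar days after Dec 4, 2031 is Dec 14, 2031.
The date on which the withholding of payment becomes due: 21 calendar days after Dec 14, 2031 is Jan 4, 2032.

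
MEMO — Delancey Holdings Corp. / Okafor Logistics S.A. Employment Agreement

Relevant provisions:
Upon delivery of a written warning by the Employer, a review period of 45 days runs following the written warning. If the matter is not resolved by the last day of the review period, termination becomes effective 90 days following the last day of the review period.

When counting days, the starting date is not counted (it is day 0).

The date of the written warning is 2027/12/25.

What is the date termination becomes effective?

2028/05/08

The last day of the review period: 2027/12/25 + 45 days = 2028/02/08.
The date termination becomes effective: 2028/02/08 + 90 days = 2028/05/08.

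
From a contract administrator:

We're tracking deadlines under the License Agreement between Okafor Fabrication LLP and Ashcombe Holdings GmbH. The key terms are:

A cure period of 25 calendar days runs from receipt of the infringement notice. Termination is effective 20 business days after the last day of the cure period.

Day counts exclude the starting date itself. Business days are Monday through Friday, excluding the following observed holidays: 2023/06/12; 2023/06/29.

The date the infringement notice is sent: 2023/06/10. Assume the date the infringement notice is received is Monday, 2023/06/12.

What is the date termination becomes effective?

2023/08/04

The last day of the cure period: 2023/06/12 + 25 days = 2023/07/07.
The date termination becomes effective: 20 business days after Friday, 2023/07/07, skipping weekends — Jul 10, Jul 11, Jul 12, Jul 13, …, Aug 2, Aug 3, Aug 4 — lands on Friday, 2023/08/04.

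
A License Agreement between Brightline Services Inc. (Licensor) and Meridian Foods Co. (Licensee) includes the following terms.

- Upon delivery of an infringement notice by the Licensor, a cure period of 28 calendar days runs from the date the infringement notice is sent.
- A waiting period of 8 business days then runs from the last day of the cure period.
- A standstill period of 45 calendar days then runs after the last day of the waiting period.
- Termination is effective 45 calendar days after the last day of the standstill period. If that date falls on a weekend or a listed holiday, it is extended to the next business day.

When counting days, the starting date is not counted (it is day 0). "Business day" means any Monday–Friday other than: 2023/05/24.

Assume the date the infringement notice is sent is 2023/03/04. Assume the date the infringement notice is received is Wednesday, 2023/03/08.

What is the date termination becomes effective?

The last day of the cure period: 2023/03/04 + 28 days = 2023/04/01.
The last day of the waiting period: counting 8 business days from Saturday, 2023/04/01 (Apr 3, Apr 4, Apr 5, Apr 6, Apr 7, Apr 10, Apr 11, Apr 12, skipping weekends) reaches Wednesday, 2023/04/12.
The last day of the standstill period: 45 calendar days after 2023/04/12 is 2023/05/27.
The date termination becomes effective: 2023/05/27 + 45 days = 2023/07/11. 2023/07/11 is a Tuesday and is not a listed holiday, so no roll-forward applies.

2023/07/11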